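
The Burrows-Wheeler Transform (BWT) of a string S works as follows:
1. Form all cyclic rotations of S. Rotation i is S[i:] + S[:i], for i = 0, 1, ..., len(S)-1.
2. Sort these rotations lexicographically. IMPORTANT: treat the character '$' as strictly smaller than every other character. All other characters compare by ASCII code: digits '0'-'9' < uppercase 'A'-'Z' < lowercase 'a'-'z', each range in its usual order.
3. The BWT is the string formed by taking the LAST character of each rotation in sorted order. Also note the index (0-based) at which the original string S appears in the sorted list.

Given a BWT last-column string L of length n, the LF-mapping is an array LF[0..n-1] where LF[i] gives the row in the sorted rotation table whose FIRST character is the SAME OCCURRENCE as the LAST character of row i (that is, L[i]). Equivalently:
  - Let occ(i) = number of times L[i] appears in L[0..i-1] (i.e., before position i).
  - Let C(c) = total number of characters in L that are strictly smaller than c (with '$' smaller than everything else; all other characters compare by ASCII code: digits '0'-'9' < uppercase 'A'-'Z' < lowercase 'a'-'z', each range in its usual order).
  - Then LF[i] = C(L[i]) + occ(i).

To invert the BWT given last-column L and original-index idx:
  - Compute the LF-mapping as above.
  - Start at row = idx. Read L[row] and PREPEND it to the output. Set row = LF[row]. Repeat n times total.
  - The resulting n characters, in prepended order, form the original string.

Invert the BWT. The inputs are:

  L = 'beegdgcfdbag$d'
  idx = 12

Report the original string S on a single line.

Answer: gdcdeafdggbeb$

Derivation:
LF mapping: 2 8 9 11 5 12 4 10 6 3 1 13 0 7
Walk LF starting at row 12, prepending L[row]:
  step 1: row=12, L[12]='$', prepend. Next row=LF[12]=0
  step 2: row=0, L[0]='b', prepend. Next row=LF[0]=2
  step 3: row=2, L[2]='e', prepend. Next row=LF[2]=9
  step 4: row=9, L[9]='b', prepend. Next row=LF[9]=3
  step 5: row=3, L[3]='g', prepend. Next row=LF[3]=11
  step 6: row=11, L[11]='g', prepend. Next row=LF[11]=13
  step 7: row=13, L[13]='d', prepend. Next row=LF[13]=7
  step 8: row=7, L[7]='f', prepend. Next row=LF[7]=10
  step 9: row=10, L[10]='a', prepend. Next row=LF[10]=1
  step 10: row=1, L[1]='e', prepend. Next row=LF[1]=8
  step 11: row=8, L[8]='d', prepend. Next row=LF[8]=6
  step 12: row=6, L[6]='c', prepend. Next row=LF[6]=4
  step 13: row=4, L[4]='d', prepend. Next row=LF[4]=5
  step 14: row=5, L[5]='g', prepend. Next row=LF[5]=12
Reversed output: gdcdeafdggbeb$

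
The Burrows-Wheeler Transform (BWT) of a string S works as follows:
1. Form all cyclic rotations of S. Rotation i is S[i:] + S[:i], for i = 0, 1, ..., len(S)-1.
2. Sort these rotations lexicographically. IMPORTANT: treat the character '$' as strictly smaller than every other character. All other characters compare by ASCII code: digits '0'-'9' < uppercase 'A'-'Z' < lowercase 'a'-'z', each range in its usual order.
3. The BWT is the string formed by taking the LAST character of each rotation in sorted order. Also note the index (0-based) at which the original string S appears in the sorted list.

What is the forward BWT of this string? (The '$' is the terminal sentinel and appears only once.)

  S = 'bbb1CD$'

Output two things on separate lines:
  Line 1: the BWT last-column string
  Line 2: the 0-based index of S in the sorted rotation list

All 7 rotations (rotation i = S[i:]+S[:i]):
  rot[0] = bbb1CD$
  rot[1] = bb1CD$b
  rot[2] = b1CD$bb
  rot[3] = 1CD$bbb
  rot[4] = CD$bbb1
  rot[5] = D$bbb1C
  rot[6] = $bbb1CD
Sorted (with $ < everything):
  sorted[0] = $bbb1CD  (last char: 'D')
  sorted[1] = 1CD$bbb  (last char: 'b')
  sorted[2] = CD$bbb1  (last char: '1')
  sorted[3] = D$bbb1C  (last char: 'C')
  sorted[4] = b1CD$bb  (last char: 'b')
  sorted[5] = bb1CD$b  (last char: 'b')
  sorted[6] = bbb1CD$  (last char: '$')
Last column: Db1Cbb$
Original string S is at sorted index 6

Answer: Db1Cbb$
6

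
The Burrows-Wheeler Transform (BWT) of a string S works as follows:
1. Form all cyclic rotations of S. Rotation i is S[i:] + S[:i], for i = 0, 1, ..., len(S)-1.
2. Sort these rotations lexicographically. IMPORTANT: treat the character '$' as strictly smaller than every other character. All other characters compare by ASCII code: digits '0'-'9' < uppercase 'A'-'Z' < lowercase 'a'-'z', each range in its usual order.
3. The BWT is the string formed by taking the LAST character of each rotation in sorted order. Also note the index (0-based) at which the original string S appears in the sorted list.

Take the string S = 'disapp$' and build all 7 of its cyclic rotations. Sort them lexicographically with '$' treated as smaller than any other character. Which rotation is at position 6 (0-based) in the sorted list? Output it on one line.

Answer: sapp$di

Derivation:
All 7 rotations (rotation i = S[i:]+S[:i]):
  rot[0] = disapp$
  rot[1] = isapp$d
  rot[2] = sapp$di
  rot[3] = app$dis
  rot[4] = pp$disa
  rot[5] = p$disap
  rot[6] = $disapp
Sorted (with $ < everything):
  sorted[0] = $disapp
  sorted[1] = app$dis
  sorted[2] = disapp$
  sorted[3] = isapp$d
  sorted[4] = p$disap
  sorted[5] = pp$disa
  sorted[6] = sapp$di
sorted[6] = sapp$di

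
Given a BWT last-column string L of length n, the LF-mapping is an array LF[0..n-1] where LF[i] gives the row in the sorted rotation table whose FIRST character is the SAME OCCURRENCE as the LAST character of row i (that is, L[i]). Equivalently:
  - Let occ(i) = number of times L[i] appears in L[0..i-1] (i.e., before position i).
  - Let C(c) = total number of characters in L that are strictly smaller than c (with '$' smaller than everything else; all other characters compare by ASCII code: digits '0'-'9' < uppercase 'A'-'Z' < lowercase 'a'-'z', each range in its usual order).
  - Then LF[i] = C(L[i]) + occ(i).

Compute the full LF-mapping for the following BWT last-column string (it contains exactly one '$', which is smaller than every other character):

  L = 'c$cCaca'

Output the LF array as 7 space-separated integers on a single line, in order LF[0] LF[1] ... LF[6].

Answer: 4 0 5 1 2 6 3

Derivation:
Char counts: '$':1, 'C':1, 'a':2, 'c':3
C (first-col start): C('$')=0, C('C')=1, C('a')=2, C('c')=4
L[0]='c': occ=0, LF[0]=C('c')+0=4+0=4
L[1]='$': occ=0, LF[1]=C('$')+0=0+0=0
L[2]='c': occ=1, LF[2]=C('c')+1=4+1=5
L[3]='C': occ=0, LF[3]=C('C')+0=1+0=1
L[4]='a': occ=0, LF[4]=C('a')+0=2+0=2
L[5]='c': occ=2, LF[5]=C('c')+2=4+2=6
L[6]='a': occ=1, LF[6]=C('a')+1=2+1=3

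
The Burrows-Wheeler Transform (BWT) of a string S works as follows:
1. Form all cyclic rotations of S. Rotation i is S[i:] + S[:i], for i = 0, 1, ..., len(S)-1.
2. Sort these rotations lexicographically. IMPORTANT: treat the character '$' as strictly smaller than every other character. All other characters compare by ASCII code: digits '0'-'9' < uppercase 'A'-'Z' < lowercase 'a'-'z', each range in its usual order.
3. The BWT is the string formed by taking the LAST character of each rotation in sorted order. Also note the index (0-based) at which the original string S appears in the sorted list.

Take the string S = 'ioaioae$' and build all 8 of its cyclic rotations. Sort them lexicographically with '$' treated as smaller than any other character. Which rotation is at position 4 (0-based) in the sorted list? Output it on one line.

Answer: ioae$ioa

Derivation:
All 8 rotations (rotation i = S[i:]+S[:i]):
  rot[0] = ioaioae$
  rot[1] = oaioae$i
  rot[2] = aioae$io
  rot[3] = ioae$ioa
  rot[4] = oae$ioai
  rot[5] = ae$ioaio
  rot[6] = e$ioaioa
  rot[7] = $ioaioae
Sorted (with $ < everything):
  sorted[0] = $ioaioae
  sorted[1] = ae$ioaio
  sorted[2] = aioae$io
  sorted[3] = e$ioaioa
  sorted[4] = ioae$ioa
  sorted[5] = ioaioae$
  sorted[6] = oae$ioai
  sorted[7] = oaioae$i
sorted[4] = ioae$ioa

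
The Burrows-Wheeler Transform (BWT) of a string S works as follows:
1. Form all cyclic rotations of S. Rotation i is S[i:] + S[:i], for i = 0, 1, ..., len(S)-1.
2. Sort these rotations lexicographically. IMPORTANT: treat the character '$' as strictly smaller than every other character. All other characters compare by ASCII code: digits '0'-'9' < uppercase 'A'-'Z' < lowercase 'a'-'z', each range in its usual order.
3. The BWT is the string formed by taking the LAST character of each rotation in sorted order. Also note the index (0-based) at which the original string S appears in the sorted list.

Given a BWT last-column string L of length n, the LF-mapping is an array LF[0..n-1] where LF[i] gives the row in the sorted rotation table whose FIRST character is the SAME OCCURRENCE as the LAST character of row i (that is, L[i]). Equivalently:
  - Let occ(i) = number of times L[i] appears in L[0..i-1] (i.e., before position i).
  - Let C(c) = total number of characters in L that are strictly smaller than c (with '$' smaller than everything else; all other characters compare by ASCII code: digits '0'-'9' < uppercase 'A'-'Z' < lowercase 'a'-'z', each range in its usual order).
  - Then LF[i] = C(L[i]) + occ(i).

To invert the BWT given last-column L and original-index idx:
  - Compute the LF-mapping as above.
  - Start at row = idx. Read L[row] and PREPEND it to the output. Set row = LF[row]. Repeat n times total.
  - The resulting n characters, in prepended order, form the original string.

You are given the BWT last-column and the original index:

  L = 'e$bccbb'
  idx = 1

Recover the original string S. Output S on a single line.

LF mapping: 6 0 1 4 5 2 3
Walk LF starting at row 1, prepending L[row]:
  step 1: row=1, L[1]='$', prepend. Next row=LF[1]=0
  step 2: row=0, L[0]='e', prepend. Next row=LF[0]=6
  step 3: row=6, L[6]='b', prepend. Next row=LF[6]=3
  step 4: row=3, L[3]='c', prepend. Next row=LF[3]=4
  step 5: row=4, L[4]='c', prepend. Next row=LF[4]=5
  step 6: row=5, L[5]='b', prepend. Next row=LF[5]=2
  step 7: row=2, L[2]='b', prepend. Next row=LF[2]=1
Reversed output: bbccbe$

Answer: bbccbe$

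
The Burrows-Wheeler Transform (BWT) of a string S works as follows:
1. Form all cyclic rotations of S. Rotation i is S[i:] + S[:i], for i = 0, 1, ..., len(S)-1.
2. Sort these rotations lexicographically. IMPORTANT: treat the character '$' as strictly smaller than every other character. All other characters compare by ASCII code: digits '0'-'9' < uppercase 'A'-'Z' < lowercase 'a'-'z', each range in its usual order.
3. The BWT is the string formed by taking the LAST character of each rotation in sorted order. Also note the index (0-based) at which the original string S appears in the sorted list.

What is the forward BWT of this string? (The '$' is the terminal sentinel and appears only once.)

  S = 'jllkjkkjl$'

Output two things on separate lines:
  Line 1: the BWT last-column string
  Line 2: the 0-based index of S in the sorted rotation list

All 10 rotations (rotation i = S[i:]+S[:i]):
  rot[0] = jllkjkkjl$
  rot[1] = llkjkkjl$j
  rot[2] = lkjkkjl$jl
  rot[3] = kjkkjl$jll
  rot[4] = jkkjl$jllk
  rot[5] = kkjl$jllkj
  rot[6] = kjl$jllkjk
  rot[7] = jl$jllkjkk
  rot[8] = l$jllkjkkj
  rot[9] = $jllkjkkjl
Sorted (with $ < everything):
  sorted[0] = $jllkjkkjl  (last char: 'l')
  sorted[1] = jkkjl$jllk  (last char: 'k')
  sorted[2] = jl$jllkjkk  (last char: 'k')
  sorted[3] = jllkjkkjl$  (last char: '$')
  sorted[4] = kjkkjl$jll  (last char: 'l')
  sorted[5] = kjl$jllkjk  (last char: 'k')
  sorted[6] = kkjl$jllkj  (last char: 'j')
  sorted[7] = l$jllkjkkj  (last char: 'j')
  sorted[8] = lkjkkjl$jl  (last char: 'l')
  sorted[9] = llkjkkjl$j  (last char: 'j')
Last column: lkk$lkjjlj
Original string S is at sorted index 3

Answer: lkk$lkjjlj
3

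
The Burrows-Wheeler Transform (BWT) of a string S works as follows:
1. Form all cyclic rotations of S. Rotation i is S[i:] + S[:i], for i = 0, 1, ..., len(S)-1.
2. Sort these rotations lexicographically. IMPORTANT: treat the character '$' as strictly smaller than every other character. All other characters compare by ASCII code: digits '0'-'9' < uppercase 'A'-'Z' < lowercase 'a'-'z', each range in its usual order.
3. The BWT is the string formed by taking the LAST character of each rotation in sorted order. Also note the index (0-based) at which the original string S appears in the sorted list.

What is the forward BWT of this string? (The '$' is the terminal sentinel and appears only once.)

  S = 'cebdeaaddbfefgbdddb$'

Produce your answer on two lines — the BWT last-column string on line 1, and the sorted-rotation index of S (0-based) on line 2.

Answer: beadged$dddabbdcfbef
7

Derivation:
All 20 rotations (rotation i = S[i:]+S[:i]):
  rot[0] = cebdeaaddbfefgbdddb$
  rot[1] = ebdeaaddbfefgbdddb$c
  rot[2] = bdeaaddbfefgbdddb$ce
  rot[3] = deaaddbfefgbdddb$ceb
  rot[4] = eaaddbfefgbdddb$cebd
  rot[5] = aaddbfefgbdddb$cebde
  rot[6] = addbfefgbdddb$cebdea
  rot[7] = ddbfefgbdddb$cebdeaa
  rot[8] = dbfefgbdddb$cebdeaad
  rot[9] = bfefgbdddb$cebdeaadd
  rot[10] = fefgbdddb$cebdeaaddb
  rot[11] = efgbdddb$cebdeaaddbf
  rot[12] = fgbdddb$cebdeaaddbfe
  rot[13] = gbdddb$cebdeaaddbfef
  rot[14] = bdddb$cebdeaaddbfefg
  rot[15] = dddb$cebdeaaddbfefgb
  rot[16] = ddb$cebdeaaddbfefgbd
  rot[17] = db$cebdeaaddbfefgbdd
  rot[18] = b$cebdeaaddbfefgbddd
  rot[19] = $cebdeaaddbfefgbdddb
Sorted (with $ < everything):
  sorted[0] = $cebdeaaddbfefgbdddb  (last char: 'b')
  sorted[1] = aaddbfefgbdddb$cebde  (last char: 'e')
  sorted[2] = addbfefgbdddb$cebdea  (last char: 'a')
  sorted[3] = b$cebdeaaddbfefgbddd  (last char: 'd')
  sorted[4] = bdddb$cebdeaaddbfefg  (last char: 'g')
  sorted[5] = bdeaaddbfefgbdddb$ce  (last char: 'e')
  sorted[6] = bfefgbdddb$cebdeaadd  (last char: 'd')
  sorted[7] = cebdeaaddbfefgbdddb$  (last char: '$')
  sorted[8] = db$cebdeaaddbfefgbdd  (last char: 'd')
  sorted[9] = dbfefgbdddb$cebdeaad  (last char: 'd')
  sorted[10] = ddb$cebdeaaddbfefgbd  (last char: 'd')
  sorted[11] = ddbfefgbdddb$cebdeaa  (last char: 'a')
  sorted[12] = dddb$cebdeaaddbfefgb  (last char: 'b')
  sorted[13] = deaaddbfefgbdddb$ceb  (last char: 'b')
  sorted[14] = eaaddbfefgbdddb$cebd  (last char: 'd')
  sorted[15] = ebdeaaddbfefgbdddb$c  (last char: 'c')
  sorted[16] = efgbdddb$cebdeaaddbf  (last char: 'f')
  sorted[17] = fefgbdddb$cebdeaaddb  (last char: 'b')
  sorted[18] = fgbdddb$cebdeaaddbfe  (last char: 'e')
  sorted[19] = gbdddb$cebdeaaddbfef  (last char: 'f')
Last column: beadged$dddabbdcfbef
Original string S is at sorted index 7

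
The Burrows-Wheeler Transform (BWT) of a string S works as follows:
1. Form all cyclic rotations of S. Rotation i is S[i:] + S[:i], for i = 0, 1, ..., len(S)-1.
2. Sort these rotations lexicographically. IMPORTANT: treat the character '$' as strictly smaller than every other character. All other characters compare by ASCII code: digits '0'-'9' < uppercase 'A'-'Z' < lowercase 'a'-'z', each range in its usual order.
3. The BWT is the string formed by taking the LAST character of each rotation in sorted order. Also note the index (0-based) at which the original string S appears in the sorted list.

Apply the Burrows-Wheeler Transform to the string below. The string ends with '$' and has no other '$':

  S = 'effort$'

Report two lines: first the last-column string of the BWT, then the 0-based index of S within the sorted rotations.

Answer: t$effor
1

Derivation:
All 7 rotations (rotation i = S[i:]+S[:i]):
  rot[0] = effort$
  rot[1] = ffort$e
  rot[2] = fort$ef
  rot[3] = ort$eff
  rot[4] = rt$effo
  rot[5] = t$effor
  rot[6] = $effort
Sorted (with $ < everything):
  sorted[0] = $effort  (last char: 't')
  sorted[1] = effort$  (last char: '$')
  sorted[2] = ffort$e  (last char: 'e')
  sorted[3] = fort$ef  (last char: 'f')
  sorted[4] = ort$eff  (last char: 'f')
  sorted[5] = rt$effo  (last char: 'o')
  sorted[6] = t$effor  (last char: 'r')
Last column: t$effor
Original string S is at sorted index 1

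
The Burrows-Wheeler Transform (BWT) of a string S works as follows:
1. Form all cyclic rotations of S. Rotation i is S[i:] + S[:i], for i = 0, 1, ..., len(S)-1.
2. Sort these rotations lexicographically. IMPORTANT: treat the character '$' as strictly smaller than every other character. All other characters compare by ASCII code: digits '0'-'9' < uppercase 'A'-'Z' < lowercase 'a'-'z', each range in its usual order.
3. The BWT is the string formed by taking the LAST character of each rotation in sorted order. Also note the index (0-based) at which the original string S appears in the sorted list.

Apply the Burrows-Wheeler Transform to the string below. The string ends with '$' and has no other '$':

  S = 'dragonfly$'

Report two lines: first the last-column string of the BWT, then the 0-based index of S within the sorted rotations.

All 10 rotations (rotation i = S[i:]+S[:i]):
  rot[0] = dragonfly$
  rot[1] = ragonfly$d
  rot[2] = agonfly$dr
  rot[3] = gonfly$dra
  rot[4] = onfly$drag
  rot[5] = nfly$drago
  rot[6] = fly$dragon
  rot[7] = ly$dragonf
  rot[8] = y$dragonfl
  rot[9] = $dragonfly
Sorted (with $ < everything):
  sorted[0] = $dragonfly  (last char: 'y')
  sorted[1] = agonfly$dr  (last char: 'r')
  sorted[2] = dragonfly$  (last char: '$')
  sorted[3] = fly$dragon  (last char: 'n')
  sorted[4] = gonfly$dra  (last char: 'a')
  sorted[5] = ly$dragonf  (last char: 'f')
  sorted[6] = nfly$drago  (last char: 'o')
  sorted[7] = onfly$drag  (last char: 'g')
  sorted[8] = ragonfly$d  (last char: 'd')
  sorted[9] = y$dragonfl  (last char: 'l')
Last column: yr$nafogdl
Original string S is at sorted index 2

Answer: yr$nafogdl
2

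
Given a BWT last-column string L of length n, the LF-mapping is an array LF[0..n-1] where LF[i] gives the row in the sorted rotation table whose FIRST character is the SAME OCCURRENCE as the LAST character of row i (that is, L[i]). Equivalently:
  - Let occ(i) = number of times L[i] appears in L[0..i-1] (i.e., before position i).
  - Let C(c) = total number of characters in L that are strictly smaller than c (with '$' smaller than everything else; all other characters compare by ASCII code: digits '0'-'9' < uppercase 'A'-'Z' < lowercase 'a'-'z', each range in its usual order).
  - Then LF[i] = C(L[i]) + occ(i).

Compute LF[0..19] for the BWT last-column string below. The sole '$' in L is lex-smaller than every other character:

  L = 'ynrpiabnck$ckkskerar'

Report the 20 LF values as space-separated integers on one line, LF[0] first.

Char counts: '$':1, 'a':2, 'b':1, 'c':2, 'e':1, 'i':1, 'k':4, 'n':2, 'p':1, 'r':3, 's':1, 'y':1
C (first-col start): C('$')=0, C('a')=1, C('b')=3, C('c')=4, C('e')=6, C('i')=7, C('k')=8, C('n')=12, C('p')=14, C('r')=15, C('s')=18, C('y')=19
L[0]='y': occ=0, LF[0]=C('y')+0=19+0=19
L[1]='n': occ=0, LF[1]=C('n')+0=12+0=12
L[2]='r': occ=0, LF[2]=C('r')+0=15+0=15
L[3]='p': occ=0, LF[3]=C('p')+0=14+0=14
L[4]='i': occ=0, LF[4]=C('i')+0=7+0=7
L[5]='a': occ=0, LF[5]=C('a')+0=1+0=1
L[6]='b': occ=0, LF[6]=C('b')+0=3+0=3
L[7]='n': occ=1, LF[7]=C('n')+1=12+1=13
L[8]='c': occ=0, LF[8]=C('c')+0=4+0=4
L[9]='k': occ=0, LF[9]=C('k')+0=8+0=8
L[10]='$': occ=0, LF[10]=C('$')+0=0+0=0
L[11]='c': occ=1, LF[11]=C('c')+1=4+1=5
L[12]='k': occ=1, LF[12]=C('k')+1=8+1=9
L[13]='k': occ=2, LF[13]=C('k')+2=8+2=10
L[14]='s': occ=0, LF[14]=C('s')+0=18+0=18
L[15]='k': occ=3, LF[15]=C('k')+3=8+3=11
L[16]='e': occ=0, LF[16]=C('e')+0=6+0=6
L[17]='r': occ=1, LF[17]=C('r')+1=15+1=16
L[18]='a': occ=1, LF[18]=C('a')+1=1+1=2
L[19]='r': occ=2, LF[19]=C('r')+2=15+2=17

Answer: 19 12 15 14 7 1 3 13 4 8 0 5 9 10 18 11 6 16 2 17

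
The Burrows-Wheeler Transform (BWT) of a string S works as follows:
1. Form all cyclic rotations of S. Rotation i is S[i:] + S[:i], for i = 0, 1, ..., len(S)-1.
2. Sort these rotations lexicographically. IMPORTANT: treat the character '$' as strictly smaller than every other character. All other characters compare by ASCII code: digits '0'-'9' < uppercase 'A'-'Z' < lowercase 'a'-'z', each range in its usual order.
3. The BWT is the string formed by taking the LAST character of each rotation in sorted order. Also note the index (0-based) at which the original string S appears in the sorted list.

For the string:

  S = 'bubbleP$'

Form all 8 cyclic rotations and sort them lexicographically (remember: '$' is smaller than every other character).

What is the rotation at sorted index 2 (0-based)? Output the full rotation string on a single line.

Answer: bbleP$bu

Derivation:
All 8 rotations (rotation i = S[i:]+S[:i]):
  rot[0] = bubbleP$
  rot[1] = ubbleP$b
  rot[2] = bbleP$bu
  rot[3] = bleP$bub
  rot[4] = leP$bubb
  rot[5] = eP$bubbl
  rot[6] = P$bubble
  rot[7] = $bubbleP
Sorted (with $ < everything):
  sorted[0] = $bubbleP
  sorted[1] = P$bubble
  sorted[2] = bbleP$bu
  sorted[3] = bleP$bub
  sorted[4] = bubbleP$
  sorted[5] = eP$bubbl
  sorted[6] = leP$bubb
  sorted[7] = ubbleP$b
sorted[2] = bbleP$bu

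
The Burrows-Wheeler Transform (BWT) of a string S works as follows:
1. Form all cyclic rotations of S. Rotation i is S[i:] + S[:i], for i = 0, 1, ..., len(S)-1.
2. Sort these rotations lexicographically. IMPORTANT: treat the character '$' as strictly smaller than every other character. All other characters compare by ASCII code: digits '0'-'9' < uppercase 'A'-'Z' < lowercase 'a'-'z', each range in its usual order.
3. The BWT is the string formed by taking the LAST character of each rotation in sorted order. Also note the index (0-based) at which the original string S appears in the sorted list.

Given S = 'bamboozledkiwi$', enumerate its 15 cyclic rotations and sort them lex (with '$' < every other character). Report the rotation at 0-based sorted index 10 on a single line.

Answer: mboozledkiwi$ba

Derivation:
All 15 rotations (rotation i = S[i:]+S[:i]):
  rot[0] = bamboozledkiwi$
  rot[1] = amboozledkiwi$b
  rot[2] = mboozledkiwi$ba
  rot[3] = boozledkiwi$bam
  rot[4] = oozledkiwi$bamb
  rot[5] = ozledkiwi$bambo
  rot[6] = zledkiwi$bamboo
  rot[7] = ledkiwi$bambooz
  rot[8] = edkiwi$bamboozl
  rot[9] = dkiwi$bamboozle
  rot[10] = kiwi$bamboozled
  rot[11] = iwi$bamboozledk
  rot[12] = wi$bamboozledki
  rot[13] = i$bamboozledkiw
  rot[14] = $bamboozledkiwi
Sorted (with $ < everything):
  sorted[0] = $bamboozledkiwi
  sorted[1] = amboozledkiwi$b
  sorted[2] = bamboozledkiwi$
  sorted[3] = boozledkiwi$bam
  sorted[4] = dkiwi$bamboozle
  sorted[5] = edkiwi$bamboozl
  sorted[6] = i$bamboozledkiw
  sorted[7] = iwi$bamboozledk
  sorted[8] = kiwi$bamboozled
  sorted[9] = ledkiwi$bambooz
  sorted[10] = mboozledkiwi$ba
  sorted[11] = oozledkiwi$bamb
  sorted[12] = ozledkiwi$bambo
  sorted[13] = wi$bamboozledki
  sorted[14] = zledkiwi$bamboo
sorted[10] = mboozledkiwi$ba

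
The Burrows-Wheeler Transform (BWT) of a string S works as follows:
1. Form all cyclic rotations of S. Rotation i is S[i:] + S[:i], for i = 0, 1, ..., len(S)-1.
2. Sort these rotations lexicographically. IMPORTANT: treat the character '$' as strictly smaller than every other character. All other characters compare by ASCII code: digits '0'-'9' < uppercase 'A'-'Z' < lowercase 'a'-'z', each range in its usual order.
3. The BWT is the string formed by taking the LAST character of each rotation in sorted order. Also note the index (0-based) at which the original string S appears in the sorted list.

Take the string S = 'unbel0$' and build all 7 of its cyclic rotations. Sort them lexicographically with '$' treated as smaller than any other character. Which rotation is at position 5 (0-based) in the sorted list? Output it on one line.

Answer: nbel0$u

Derivation:
All 7 rotations (rotation i = S[i:]+S[:i]):
  rot[0] = unbel0$
  rot[1] = nbel0$u
  rot[2] = bel0$un
  rot[3] = el0$unb
  rot[4] = l0$unbe
  rot[5] = 0$unbel
  rot[6] = $unbel0
Sorted (with $ < everything):
  sorted[0] = $unbel0
  sorted[1] = 0$unbel
  sorted[2] = bel0$un
  sorted[3] = el0$unb
  sorted[4] = l0$unbe
  sorted[5] = nbel0$u
  sorted[6] = unbel0$
sorted[5] = nbel0$u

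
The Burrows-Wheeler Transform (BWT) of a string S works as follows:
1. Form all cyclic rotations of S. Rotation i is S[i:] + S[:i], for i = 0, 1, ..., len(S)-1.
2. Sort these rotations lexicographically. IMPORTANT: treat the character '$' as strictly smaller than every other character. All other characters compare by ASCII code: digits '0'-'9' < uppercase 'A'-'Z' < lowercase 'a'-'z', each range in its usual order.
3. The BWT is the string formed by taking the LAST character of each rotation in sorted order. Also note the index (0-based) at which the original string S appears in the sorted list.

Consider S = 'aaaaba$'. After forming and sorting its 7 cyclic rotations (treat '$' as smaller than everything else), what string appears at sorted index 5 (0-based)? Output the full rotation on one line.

Answer: aba$aaa

Derivation:
All 7 rotations (rotation i = S[i:]+S[:i]):
  rot[0] = aaaaba$
  rot[1] = aaaba$a
  rot[2] = aaba$aa
  rot[3] = aba$aaa
  rot[4] = ba$aaaa
  rot[5] = a$aaaab
  rot[6] = $aaaaba
Sorted (with $ < everything):
  sorted[0] = $aaaaba
  sorted[1] = a$aaaab
  sorted[2] = aaaaba$
  sorted[3] = aaaba$a
  sorted[4] = aaba$aa
  sorted[5] = aba$aaa
  sorted[6] = ba$aaaa
sorted[5] = aba$aaa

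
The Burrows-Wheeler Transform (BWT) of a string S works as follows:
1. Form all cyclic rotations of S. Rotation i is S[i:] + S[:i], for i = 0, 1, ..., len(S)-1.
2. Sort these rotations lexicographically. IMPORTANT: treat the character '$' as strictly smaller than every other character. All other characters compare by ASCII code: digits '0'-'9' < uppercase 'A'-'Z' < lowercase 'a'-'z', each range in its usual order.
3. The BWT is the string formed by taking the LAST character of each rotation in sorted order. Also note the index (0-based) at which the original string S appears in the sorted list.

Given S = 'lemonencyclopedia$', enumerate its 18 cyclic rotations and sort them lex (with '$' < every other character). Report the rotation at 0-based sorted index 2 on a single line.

All 18 rotations (rotation i = S[i:]+S[:i]):
  rot[0] = lemonencyclopedia$
  rot[1] = emonencyclopedia$l
  rot[2] = monencyclopedia$le
  rot[3] = onencyclopedia$lem
  rot[4] = nencyclopedia$lemo
  rot[5] = encyclopedia$lemon
  rot[6] = ncyclopedia$lemone
  rot[7] = cyclopedia$lemonen
  rot[8] = yclopedia$lemonenc
  rot[9] = clopedia$lemonency
  rot[10] = lopedia$lemonencyc
  rot[11] = opedia$lemonencycl
  rot[12] = pedia$lemonencyclo
  rot[13] = edia$lemonencyclop
  rot[14] = dia$lemonencyclope
  rot[15] = ia$lemonencycloped
  rot[16] = a$lemonencyclopedi
  rot[17] = $lemonencyclopedia
Sorted (with $ < everything):
  sorted[0] = $lemonencyclopedia
  sorted[1] = a$lemonencyclopedi
  sorted[2] = clopedia$lemonency
  sorted[3] = cyclopedia$lemonen
  sorted[4] = dia$lemonencyclope
  sorted[5] = edia$lemonencyclop
  sorted[6] = emonencyclopedia$l
  sorted[7] = encyclopedia$lemon
  sorted[8] = ia$lemonencycloped
  sorted[9] = lemonencyclopedia$
  sorted[10] = lopedia$lemonencyc
  sorted[11] = monencyclopedia$le
  sorted[12] = ncyclopedia$lemone
  sorted[13] = nencyclopedia$lemo
  sorted[14] = onencyclopedia$lem
  sorted[15] = opedia$lemonencycl
  sorted[16] = pedia$lemonencyclo
  sorted[17] = yclopedia$lemonenc
sorted[2] = clopedia$lemonency

Answer: clopedia$lemonency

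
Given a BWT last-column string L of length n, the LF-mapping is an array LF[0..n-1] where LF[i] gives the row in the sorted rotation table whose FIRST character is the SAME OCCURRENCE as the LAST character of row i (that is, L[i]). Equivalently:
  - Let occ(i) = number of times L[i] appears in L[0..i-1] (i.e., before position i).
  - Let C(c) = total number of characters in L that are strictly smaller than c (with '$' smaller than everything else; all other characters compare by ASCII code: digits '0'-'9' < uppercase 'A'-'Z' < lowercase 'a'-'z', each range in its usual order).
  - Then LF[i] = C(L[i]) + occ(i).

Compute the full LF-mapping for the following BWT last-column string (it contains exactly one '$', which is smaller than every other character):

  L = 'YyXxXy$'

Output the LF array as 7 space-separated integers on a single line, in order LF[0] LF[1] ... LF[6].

Answer: 3 5 1 4 2 6 0

Derivation:
Char counts: '$':1, 'X':2, 'Y':1, 'x':1, 'y':2
C (first-col start): C('$')=0, C('X')=1, C('Y')=3, C('x')=4, C('y')=5
L[0]='Y': occ=0, LF[0]=C('Y')+0=3+0=3
L[1]='y': occ=0, LF[1]=C('y')+0=5+0=5
L[2]='X': occ=0, LF[2]=C('X')+0=1+0=1
L[3]='x': occ=0, LF[3]=C('x')+0=4+0=4
L[4]='X': occ=1, LF[4]=C('X')+1=1+1=2
L[5]='y': occ=1, LF[5]=C('y')+1=5+1=6
L[6]='$': occ=0, LF[6]=C('$')+0=0+0=0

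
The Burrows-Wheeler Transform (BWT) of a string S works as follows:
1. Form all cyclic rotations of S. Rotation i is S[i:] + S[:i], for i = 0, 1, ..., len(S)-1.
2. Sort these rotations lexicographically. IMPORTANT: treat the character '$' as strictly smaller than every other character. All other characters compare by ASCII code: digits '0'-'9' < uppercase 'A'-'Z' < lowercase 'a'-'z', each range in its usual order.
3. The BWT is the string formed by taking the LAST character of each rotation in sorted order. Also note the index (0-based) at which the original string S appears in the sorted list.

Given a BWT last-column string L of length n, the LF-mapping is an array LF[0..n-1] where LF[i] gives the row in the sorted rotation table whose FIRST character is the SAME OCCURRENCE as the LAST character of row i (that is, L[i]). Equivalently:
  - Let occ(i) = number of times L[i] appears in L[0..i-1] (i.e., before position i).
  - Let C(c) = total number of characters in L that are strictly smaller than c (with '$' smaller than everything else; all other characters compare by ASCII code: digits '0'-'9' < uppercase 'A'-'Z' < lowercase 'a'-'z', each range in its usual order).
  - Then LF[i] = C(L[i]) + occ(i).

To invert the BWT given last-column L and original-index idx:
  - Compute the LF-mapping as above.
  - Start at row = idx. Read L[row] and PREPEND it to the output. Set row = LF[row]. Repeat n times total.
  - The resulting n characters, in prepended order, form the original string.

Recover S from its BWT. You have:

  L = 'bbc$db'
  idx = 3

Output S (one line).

LF mapping: 1 2 4 0 5 3
Walk LF starting at row 3, prepending L[row]:
  step 1: row=3, L[3]='$', prepend. Next row=LF[3]=0
  step 2: row=0, L[0]='b', prepend. Next row=LF[0]=1
  step 3: row=1, L[1]='b', prepend. Next row=LF[1]=2
  step 4: row=2, L[2]='c', prepend. Next row=LF[2]=4
  step 5: row=4, L[4]='d', prepend. Next row=LF[4]=5
  step 6: row=5, L[5]='b', prepend. Next row=LF[5]=3
Reversed output: bdcbb$

Answer: bdcbb$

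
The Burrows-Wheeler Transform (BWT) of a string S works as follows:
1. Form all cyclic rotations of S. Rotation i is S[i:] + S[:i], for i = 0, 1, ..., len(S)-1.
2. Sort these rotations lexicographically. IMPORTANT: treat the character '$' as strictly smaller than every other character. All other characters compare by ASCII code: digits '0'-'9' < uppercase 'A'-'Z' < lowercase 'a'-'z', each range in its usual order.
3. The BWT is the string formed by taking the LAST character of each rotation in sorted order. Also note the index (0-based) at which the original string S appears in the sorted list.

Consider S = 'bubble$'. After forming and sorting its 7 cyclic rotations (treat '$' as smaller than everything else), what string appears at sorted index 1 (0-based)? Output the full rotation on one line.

Answer: bble$bu

Derivation:
All 7 rotations (rotation i = S[i:]+S[:i]):
  rot[0] = bubble$
  rot[1] = ubble$b
  rot[2] = bble$bu
  rot[3] = ble$bub
  rot[4] = le$bubb
  rot[5] = e$bubbl
  rot[6] = $bubble
Sorted (with $ < everything):
  sorted[0] = $bubble
  sorted[1] = bble$bu
  sorted[2] = ble$bub
  sorted[3] = bubble$
  sorted[4] = e$bubbl
  sorted[5] = le$bubb
  sorted[6] = ubble$b
sorted[1] = bble$bu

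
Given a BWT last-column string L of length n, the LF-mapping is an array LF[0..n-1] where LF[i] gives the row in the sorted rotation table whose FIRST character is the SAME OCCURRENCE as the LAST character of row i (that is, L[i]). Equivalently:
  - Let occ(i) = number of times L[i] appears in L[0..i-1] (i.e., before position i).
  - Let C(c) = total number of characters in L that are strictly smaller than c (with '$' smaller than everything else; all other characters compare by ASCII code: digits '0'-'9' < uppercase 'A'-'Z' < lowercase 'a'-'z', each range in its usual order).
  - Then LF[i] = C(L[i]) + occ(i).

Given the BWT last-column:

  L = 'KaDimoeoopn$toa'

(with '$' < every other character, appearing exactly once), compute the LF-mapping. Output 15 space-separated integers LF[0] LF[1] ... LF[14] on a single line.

Answer: 2 3 1 6 7 9 5 10 11 13 8 0 14 12 4

Derivation:
Char counts: '$':1, 'D':1, 'K':1, 'a':2, 'e':1, 'i':1, 'm':1, 'n':1, 'o':4, 'p':1, 't':1
C (first-col start): C('$')=0, C('D')=1, C('K')=2, C('a')=3, C('e')=5, C('i')=6, C('m')=7, C('n')=8, C('o')=9, C('p')=13, C('t')=14
L[0]='K': occ=0, LF[0]=C('K')+0=2+0=2
L[1]='a': occ=0, LF[1]=C('a')+0=3+0=3
L[2]='D': occ=0, LF[2]=C('D')+0=1+0=1
L[3]='i': occ=0, LF[3]=C('i')+0=6+0=6
L[4]='m': occ=0, LF[4]=C('m')+0=7+0=7
L[5]='o': occ=0, LF[5]=C('o')+0=9+0=9
L[6]='e': occ=0, LF[6]=C('e')+0=5+0=5
L[7]='o': occ=1, LF[7]=C('o')+1=9+1=10
L[8]='o': occ=2, LF[8]=C('o')+2=9+2=11
L[9]='p': occ=0, LF[9]=C('p')+0=13+0=13
L[10]='n': occ=0, LF[10]=C('n')+0=8+0=8
L[11]='$': occ=0, LF[11]=C('$')+0=0+0=0
L[12]='t': occ=0, LF[12]=C('t')+0=14+0=14
L[13]='o': occ=3, LF[13]=C('o')+3=9+3=12
L[14]='a': occ=1, LF[14]=C('a')+1=3+1=4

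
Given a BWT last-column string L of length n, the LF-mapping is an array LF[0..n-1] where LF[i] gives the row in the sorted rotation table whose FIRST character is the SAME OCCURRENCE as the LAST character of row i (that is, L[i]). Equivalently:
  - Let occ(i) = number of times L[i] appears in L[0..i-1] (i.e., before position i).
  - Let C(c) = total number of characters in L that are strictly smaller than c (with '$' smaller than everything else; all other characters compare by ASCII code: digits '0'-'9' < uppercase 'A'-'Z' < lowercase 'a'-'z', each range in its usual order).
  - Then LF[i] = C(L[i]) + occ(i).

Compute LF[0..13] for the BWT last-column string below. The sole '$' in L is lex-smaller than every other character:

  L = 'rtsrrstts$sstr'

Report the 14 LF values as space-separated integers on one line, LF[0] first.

Answer: 1 10 5 2 3 6 11 12 7 0 8 9 13 4

Derivation:
Char counts: '$':1, 'r':4, 's':5, 't':4
C (first-col start): C('$')=0, C('r')=1, C('s')=5, C('t')=10
L[0]='r': occ=0, LF[0]=C('r')+0=1+0=1
L[1]='t': occ=0, LF[1]=C('t')+0=10+0=10
L[2]='s': occ=0, LF[2]=C('s')+0=5+0=5
L[3]='r': occ=1, LF[3]=C('r')+1=1+1=2
L[4]='r': occ=2, LF[4]=C('r')+2=1+2=3
L[5]='s': occ=1, LF[5]=C('s')+1=5+1=6
L[6]='t': occ=1, LF[6]=C('t')+1=10+1=11
L[7]='t': occ=2, LF[7]=C('t')+2=10+2=12
L[8]='s': occ=2, LF[8]=C('s')+2=5+2=7
L[9]='$': occ=0, LF[9]=C('$')+0=0+0=0
L[10]='s': occ=3, LF[10]=C('s')+3=5+3=8
L[11]='s': occ=4, LF[11]=C('s')+4=5+4=9
L[12]='t': occ=3, LF[12]=C('t')+3=10+3=13
L[13]='r': occ=3, LF[13]=C('r')+3=1+3=4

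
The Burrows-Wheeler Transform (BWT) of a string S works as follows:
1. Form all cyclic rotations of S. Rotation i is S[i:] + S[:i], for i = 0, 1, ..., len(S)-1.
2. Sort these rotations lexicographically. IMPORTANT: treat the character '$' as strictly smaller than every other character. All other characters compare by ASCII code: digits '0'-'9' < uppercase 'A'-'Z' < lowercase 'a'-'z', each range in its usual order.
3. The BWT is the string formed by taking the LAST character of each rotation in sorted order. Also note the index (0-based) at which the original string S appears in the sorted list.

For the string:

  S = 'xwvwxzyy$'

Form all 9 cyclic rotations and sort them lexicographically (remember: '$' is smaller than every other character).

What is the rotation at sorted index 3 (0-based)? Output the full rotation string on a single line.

All 9 rotations (rotation i = S[i:]+S[:i]):
  rot[0] = xwvwxzyy$
  rot[1] = wvwxzyy$x
  rot[2] = vwxzyy$xw
  rot[3] = wxzyy$xwv
  rot[4] = xzyy$xwvw
  rot[5] = zyy$xwvwx
  rot[6] = yy$xwvwxz
  rot[7] = y$xwvwxzy
  rot[8] = $xwvwxzyy
Sorted (with $ < everything):
  sorted[0] = $xwvwxzyy
  sorted[1] = vwxzyy$xw
  sorted[2] = wvwxzyy$x
  sorted[3] = wxzyy$xwv
  sorted[4] = xwvwxzyy$
  sorted[5] = xzyy$xwvw
  sorted[6] = y$xwvwxzy
  sorted[7] = yy$xwvwxz
  sorted[8] = zyy$xwvwx
sorted[3] = wxzyy$xwv

Answer: wxzyy$xwv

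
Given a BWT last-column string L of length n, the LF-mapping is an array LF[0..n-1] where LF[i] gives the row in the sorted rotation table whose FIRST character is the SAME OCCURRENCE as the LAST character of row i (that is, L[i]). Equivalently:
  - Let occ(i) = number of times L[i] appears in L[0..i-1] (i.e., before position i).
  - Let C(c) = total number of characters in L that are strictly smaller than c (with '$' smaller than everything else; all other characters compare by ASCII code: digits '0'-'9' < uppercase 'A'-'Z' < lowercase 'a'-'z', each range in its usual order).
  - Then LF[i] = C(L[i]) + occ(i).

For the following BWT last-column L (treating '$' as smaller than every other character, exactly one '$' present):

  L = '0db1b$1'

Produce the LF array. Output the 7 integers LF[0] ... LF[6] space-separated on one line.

Answer: 1 6 4 2 5 0 3

Derivation:
Char counts: '$':1, '0':1, '1':2, 'b':2, 'd':1
C (first-col start): C('$')=0, C('0')=1, C('1')=2, C('b')=4, C('d')=6
L[0]='0': occ=0, LF[0]=C('0')+0=1+0=1
L[1]='d': occ=0, LF[1]=C('d')+0=6+0=6
L[2]='b': occ=0, LF[2]=C('b')+0=4+0=4
L[3]='1': occ=0, LF[3]=C('1')+0=2+0=2
L[4]='b': occ=1, LF[4]=C('b')+1=4+1=5
L[5]='$': occ=0, LF[5]=C('$')+0=0+0=0
L[6]='1': occ=1, LF[6]=C('1')+1=2+1=3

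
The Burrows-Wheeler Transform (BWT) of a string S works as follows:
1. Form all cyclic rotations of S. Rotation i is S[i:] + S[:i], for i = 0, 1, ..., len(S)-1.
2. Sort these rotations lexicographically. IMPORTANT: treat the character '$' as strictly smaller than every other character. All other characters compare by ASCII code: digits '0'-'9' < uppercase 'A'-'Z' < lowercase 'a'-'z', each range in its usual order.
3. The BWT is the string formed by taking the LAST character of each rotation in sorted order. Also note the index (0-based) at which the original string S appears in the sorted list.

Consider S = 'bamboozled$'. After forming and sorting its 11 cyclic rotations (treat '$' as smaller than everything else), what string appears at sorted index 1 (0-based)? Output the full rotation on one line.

All 11 rotations (rotation i = S[i:]+S[:i]):
  rot[0] = bamboozled$
  rot[1] = amboozled$b
  rot[2] = mboozled$ba
  rot[3] = boozled$bam
  rot[4] = oozled$bamb
  rot[5] = ozled$bambo
  rot[6] = zled$bamboo
  rot[7] = led$bambooz
  rot[8] = ed$bamboozl
  rot[9] = d$bamboozle
  rot[10] = $bamboozled
Sorted (with $ < everything):
  sorted[0] = $bamboozled
  sorted[1] = amboozled$b
  sorted[2] = bamboozled$
  sorted[3] = boozled$bam
  sorted[4] = d$bamboozle
  sorted[5] = ed$bamboozl
  sorted[6] = led$bambooz
  sorted[7] = mboozled$ba
  sorted[8] = oozled$bamb
  sorted[9] = ozled$bambo
  sorted[10] = zled$bamboo
sorted[1] = amboozled$b

Answer: amboozled$b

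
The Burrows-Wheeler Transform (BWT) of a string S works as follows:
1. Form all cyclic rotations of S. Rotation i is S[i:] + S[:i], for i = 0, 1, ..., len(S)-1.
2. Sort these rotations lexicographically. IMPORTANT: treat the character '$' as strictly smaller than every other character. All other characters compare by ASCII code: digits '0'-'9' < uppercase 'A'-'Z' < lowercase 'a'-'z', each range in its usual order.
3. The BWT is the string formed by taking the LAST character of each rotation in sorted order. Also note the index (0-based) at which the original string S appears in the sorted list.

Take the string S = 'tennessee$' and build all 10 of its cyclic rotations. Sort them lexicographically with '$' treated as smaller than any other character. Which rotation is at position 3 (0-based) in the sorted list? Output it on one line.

All 10 rotations (rotation i = S[i:]+S[:i]):
  rot[0] = tennessee$
  rot[1] = ennessee$t
  rot[2] = nnessee$te
  rot[3] = nessee$ten
  rot[4] = essee$tenn
  rot[5] = ssee$tenne
  rot[6] = see$tennes
  rot[7] = ee$tenness
  rot[8] = e$tennesse
  rot[9] = $tennessee
Sorted (with $ < everything):
  sorted[0] = $tennessee
  sorted[1] = e$tennesse
  sorted[2] = ee$tenness
  sorted[3] = ennessee$t
  sorted[4] = essee$tenn
  sorted[5] = nessee$ten
  sorted[6] = nnessee$te
  sorted[7] = see$tennes
  sorted[8] = ssee$tenne
  sorted[9] = tennessee$
sorted[3] = ennessee$t

Answer: ennessee$t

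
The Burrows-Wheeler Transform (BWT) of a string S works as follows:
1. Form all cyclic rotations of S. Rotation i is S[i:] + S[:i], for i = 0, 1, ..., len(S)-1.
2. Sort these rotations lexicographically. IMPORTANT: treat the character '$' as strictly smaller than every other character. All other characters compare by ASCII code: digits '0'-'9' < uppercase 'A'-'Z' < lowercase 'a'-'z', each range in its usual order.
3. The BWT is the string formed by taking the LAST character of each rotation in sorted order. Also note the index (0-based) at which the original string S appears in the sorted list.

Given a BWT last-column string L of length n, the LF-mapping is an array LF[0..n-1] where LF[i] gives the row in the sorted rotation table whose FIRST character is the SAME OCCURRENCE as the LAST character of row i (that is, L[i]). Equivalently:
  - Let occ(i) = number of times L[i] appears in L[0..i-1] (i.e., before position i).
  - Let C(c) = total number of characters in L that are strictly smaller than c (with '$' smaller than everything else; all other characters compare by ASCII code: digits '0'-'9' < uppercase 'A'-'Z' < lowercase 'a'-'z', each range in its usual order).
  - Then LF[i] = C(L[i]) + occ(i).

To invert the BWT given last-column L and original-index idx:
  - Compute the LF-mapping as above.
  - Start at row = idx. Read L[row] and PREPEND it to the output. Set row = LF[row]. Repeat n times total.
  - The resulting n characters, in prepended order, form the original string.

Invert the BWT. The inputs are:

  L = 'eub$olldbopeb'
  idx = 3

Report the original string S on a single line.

LF mapping: 5 12 1 0 9 7 8 4 2 10 11 6 3
Walk LF starting at row 3, prepending L[row]:
  step 1: row=3, L[3]='$', prepend. Next row=LF[3]=0
  step 2: row=0, L[0]='e', prepend. Next row=LF[0]=5
  step 3: row=5, L[5]='l', prepend. Next row=LF[5]=7
  step 4: row=7, L[7]='d', prepend. Next row=LF[7]=4
  step 5: row=4, L[4]='o', prepend. Next row=LF[4]=9
  step 6: row=9, L[9]='o', prepend. Next row=LF[9]=10
  step 7: row=10, L[10]='p', prepend. Next row=LF[10]=11
  step 8: row=11, L[11]='e', prepend. Next row=LF[11]=6
  step 9: row=6, L[6]='l', prepend. Next row=LF[6]=8
  step 10: row=8, L[8]='b', prepend. Next row=LF[8]=2
  step 11: row=2, L[2]='b', prepend. Next row=LF[2]=1
  step 12: row=1, L[1]='u', prepend. Next row=LF[1]=12
  step 13: row=12, L[12]='b', prepend. Next row=LF[12]=3
Reversed output: bubblepoodle$

Answer: bubblepoodle$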